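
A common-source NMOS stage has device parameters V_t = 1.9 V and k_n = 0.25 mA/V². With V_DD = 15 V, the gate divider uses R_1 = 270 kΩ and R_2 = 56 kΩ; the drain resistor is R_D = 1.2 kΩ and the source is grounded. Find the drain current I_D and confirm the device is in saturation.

I_D ≈ 0.057 mA

V_G = V_DD·R_2/(R_1+R_2) = 15×56/326 = 2.58 V. With the source grounded, V_GS = V_G = 2.58 V.
Assume saturation: I_D = (k_n/2)(V_GS − V_t)² = (0.25/2)×(2.58 − 1.9)² = 0.125×0.677² = 0.0572 mA.
V_DS = V_DD − I_D·R_D = 15 − 0.0572×1.2 = 14.9 V.
Saturation requires V_DS ≥ V_GS − V_t = 0.677 V; 14.9 ≥ 0.677 ✓.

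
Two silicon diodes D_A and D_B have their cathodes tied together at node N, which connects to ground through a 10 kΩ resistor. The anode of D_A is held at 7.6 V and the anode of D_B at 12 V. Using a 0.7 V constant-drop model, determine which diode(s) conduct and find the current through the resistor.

Assume both conduct. Then node N would need to be at both 7.6−0.7 = 6.9 V and 12−0.7 = 11.3 V, which is impossible.
Assume only D_B conducts: V_N = 12 − 0.7 = 11.3 V, so I_R = 11.3/10 = 1.13 mA.
Check D_A: its anode-to-cathode voltage is 7.6 − 11.3 = -3.7 V < 0.7 V, so it is off. The assumption is consistent.

Only D_B conducts; I_R ≈ 1.1 mA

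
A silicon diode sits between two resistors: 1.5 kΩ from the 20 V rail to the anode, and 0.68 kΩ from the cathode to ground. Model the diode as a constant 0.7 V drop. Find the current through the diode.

The two resistors are in series with the diode, so KVL gives 20 = I·1.5 + 0.7 + I·0.68.
I = (20 − 0.7) / (1.5 + 0.68) kΩ = 19.3 / 2.18 = 8.85 mA.

I ≈ 8.9 mA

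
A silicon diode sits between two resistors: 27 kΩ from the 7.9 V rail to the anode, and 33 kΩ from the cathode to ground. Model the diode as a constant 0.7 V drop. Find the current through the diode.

I ≈ 0.12 mA

The two resistors are in series with the diode, so KVL gives 7.9 = I·27 + 0.7 + I·33.
I = (7.9 − 0.7) / (27 + 33) kΩ = 7.2 / 60 = 0.12 mA.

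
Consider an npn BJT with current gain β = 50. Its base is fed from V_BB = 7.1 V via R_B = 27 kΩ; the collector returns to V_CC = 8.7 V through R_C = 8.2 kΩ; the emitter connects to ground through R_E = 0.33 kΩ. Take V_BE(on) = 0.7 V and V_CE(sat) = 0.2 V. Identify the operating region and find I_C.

saturation; I_C ≈ 0.99 mA

Assume active: I_B = (7.1 − 0.7)/(27 + 51×0.33) = 0.146 mA, I_C = β·I_B = 7.3 mA.
Then V_CE = 8.7 − 7.3×8.2 − 7.45×0.33 = -53.6 V < 0.2 V — the active assumption fails.
Re-solve with V_CE = 0.2 V. KCL at the emitter: V_E/R_E = (V_BB−0.7−V_E)/R_B + (V_CC−0.2−V_E)/R_C, giving V_E = 0.399 V.
I_C = (V_CC − 0.2 − V_E)/R_C = (8.5 − 0.399)/8.2 = 0.988 mA.
Check: I_B = (6.4 − 0.399)/27 = 0.222 mA, and β·I_B = 11.1 mA > I_C, confirming saturation.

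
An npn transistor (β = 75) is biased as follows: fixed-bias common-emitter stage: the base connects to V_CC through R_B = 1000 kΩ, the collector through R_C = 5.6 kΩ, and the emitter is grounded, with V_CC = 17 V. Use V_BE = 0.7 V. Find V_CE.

Base loop: V_CC = I_B·R_B + V_BE, so I_B = (17 − 0.7)/1000 kΩ = 0.0163 mA.
In the active region I_C = β·I_B = 75 × 0.0163 = 1.22 mA.
Collector loop: V_CE = V_CC − I_C·R_C = 17 − 1.22×5.6 = 10.2 V.
Since V_CE = 10.2 V > V_CE(sat) ≈ 0.2 V, the transistor is in the active region as assumed.

V_CE ≈ 10 V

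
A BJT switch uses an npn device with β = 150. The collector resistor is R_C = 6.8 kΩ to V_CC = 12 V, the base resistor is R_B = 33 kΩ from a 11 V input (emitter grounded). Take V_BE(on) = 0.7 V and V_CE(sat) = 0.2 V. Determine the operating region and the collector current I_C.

saturation; I_C ≈ 1.7 mA

Assume active: I_B = (11 − 0.7)/33 = 0.312 mA, giving I_C = β·I_B = 46.8 mA.
But then V_CE = 12 − 46.8×6.8 = -306 V < V_CE(sat) = 0.2 V — impossible in the active region.
So the transistor is saturated. With V_CE = 0.2 V, I_C = (V_CC − 0.2)/R_C = 11.8/6.8 = 1.74 mA.
Check: β·I_B = 46.8 mA > I_C = 1.74 mA, confirming saturation.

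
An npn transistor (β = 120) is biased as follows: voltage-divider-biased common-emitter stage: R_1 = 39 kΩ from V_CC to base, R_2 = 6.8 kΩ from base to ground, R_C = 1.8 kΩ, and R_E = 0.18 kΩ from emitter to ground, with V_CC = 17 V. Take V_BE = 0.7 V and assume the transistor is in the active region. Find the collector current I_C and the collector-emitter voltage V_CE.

Thevenize the base divider: V_Th = V_CC·R_2/(R_1+R_2) = 17×6.8/45.8 = 2.52 V, R_Th = R_1‖R_2 = 5.79 kΩ.
Base-emitter loop: V_Th = I_B·R_Th + V_BE + (β+1)I_B·R_E, so I_B = (2.52 − 0.7) / (5.79 + 121×0.18) = 0.0662 mA.
I_C = β·I_B = 120×0.0662 = 7.94 mA, and I_E = (β+1)I_B = 8.01 mA.
V_CE = V_CC − I_C·R_C − I_E·R_E = 17 − 7.94×1.8 − 8.01×0.18 = 1.27 V.
V_CE = 1.27 V > 0.2 V confirms active-region operation.

I_C ≈ 7.9 mA, V_CE ≈ 1.3 V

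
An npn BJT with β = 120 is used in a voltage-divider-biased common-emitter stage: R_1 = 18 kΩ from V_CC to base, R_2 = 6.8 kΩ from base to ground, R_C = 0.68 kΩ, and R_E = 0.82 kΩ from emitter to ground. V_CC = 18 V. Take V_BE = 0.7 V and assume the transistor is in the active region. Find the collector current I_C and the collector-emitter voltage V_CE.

I_C ≈ 4.9 mA, V_CE ≈ 11 V

Thevenize the base divider: V_Th = V_CC·R_2/(R_1+R_2) = 18×6.8/24.8 = 4.94 V, R_Th = R_1‖R_2 = 4.94 kΩ.
Base-emitter loop: V_Th = I_B·R_Th + V_BE + (β+1)I_B·R_E, so I_B = (4.94 − 0.7) / (4.94 + 121×0.82) = 0.0407 mA.
I_C = β·I_B = 120×0.0407 = 4.88 mA, and I_E = (β+1)I_B = 4.92 mA.
V_CE = V_CC − I_C·R_C − I_E·R_E = 18 − 4.88×0.68 − 4.92×0.82 = 10.6 V.
V_CE = 10.6 V > 0.2 V confirms active-region operation.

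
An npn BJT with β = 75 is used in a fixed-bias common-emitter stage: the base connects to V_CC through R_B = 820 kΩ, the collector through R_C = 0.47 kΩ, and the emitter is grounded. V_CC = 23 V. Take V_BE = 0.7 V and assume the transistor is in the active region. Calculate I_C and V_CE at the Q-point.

I_C ≈ 2 mA, V_CE ≈ 22 V

Base loop: V_CC = I_B·R_B + V_BE, so I_B = (23 − 0.7)/820 kΩ = 0.0272 mA.
In the active region I_C = β·I_B = 75 × 0.0272 = 2.04 mA.
Collector loop: V_CE = V_CC − I_C·R_C = 23 − 2.04×0.47 = 22 V.
Since V_CE = 22 V > V_CE(sat) ≈ 0.2 V, the transistor is in the active region as assumed.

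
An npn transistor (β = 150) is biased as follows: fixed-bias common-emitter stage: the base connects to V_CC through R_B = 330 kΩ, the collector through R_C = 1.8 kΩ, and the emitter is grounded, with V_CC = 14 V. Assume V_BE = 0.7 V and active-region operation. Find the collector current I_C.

I_C ≈ 6 mA

Base loop: V_CC = I_B·R_B + V_BE, so I_B = (14 − 0.7)/330 kΩ = 0.0403 mA.
In the active region I_C = β·I_B = 150 × 0.0403 = 6.05 mA.
Collector loop: V_CE = V_CC − I_C·R_C = 14 − 6.05×1.8 = 3.12 V.
Since V_CE = 3.12 V > V_CE(sat) ≈ 0.2 V, the transistor is in the active region as assumed.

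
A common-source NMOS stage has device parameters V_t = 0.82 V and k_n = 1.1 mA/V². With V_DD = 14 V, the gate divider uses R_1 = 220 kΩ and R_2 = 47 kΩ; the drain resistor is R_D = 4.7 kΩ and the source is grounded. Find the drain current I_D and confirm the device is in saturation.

V_G = V_DD·R_2/(R_1+R_2) = 14×47/267 = 2.46 V. With the source grounded, V_GS = V_G = 2.46 V.
Assume saturation: I_D = (k_n/2)(V_GS − V_t)² = (1.1/2)×(2.46 − 0.82)² = 0.55×1.64² = 1.49 mA.
V_DS = V_DD − I_D·R_D = 14 − 1.49×4.7 = 7.01 V.
Saturation requires V_DS ≥ V_GS − V_t = 1.64 V; 7.01 ≥ 1.64 ✓.

I_D ≈ 1.5 mA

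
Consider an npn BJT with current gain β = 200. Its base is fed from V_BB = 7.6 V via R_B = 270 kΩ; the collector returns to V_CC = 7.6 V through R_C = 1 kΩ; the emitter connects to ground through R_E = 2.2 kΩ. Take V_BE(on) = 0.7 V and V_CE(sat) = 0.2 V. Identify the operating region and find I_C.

Assume active. Base-emitter loop: I_B = (V_BB − V_BE)/(R_B + (β+1)R_E) = (7.6 − 0.7)/(270 + 201×2.2) = 0.00969 mA.
I_C = β·I_B = 200×0.00969 = 1.94 mA.
V_CE = V_CC − I_C·R_C − I_E·R_E = 7.6 − 1.94×1 − 1.95×2.2 = 1.38 V > V_CE(sat), so the active-region assumption holds.

active; I_C ≈ 1.9 mA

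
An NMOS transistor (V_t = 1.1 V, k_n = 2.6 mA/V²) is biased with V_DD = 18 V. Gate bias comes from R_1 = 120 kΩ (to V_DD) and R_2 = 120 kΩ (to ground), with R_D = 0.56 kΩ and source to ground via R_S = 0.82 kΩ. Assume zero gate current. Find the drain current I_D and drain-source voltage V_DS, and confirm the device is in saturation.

I_D ≈ 6.8 mA, V_DS ≈ 8.6 V

V_G = V_DD·R_2/(R_1+R_2) = 18×120/240 = 9 V.
Assume saturation: I_D = (k_n/2)(V_GS − V_t)² with V_GS = V_G − I_D·R_S = 9 − 0.82·I_D.
Substituting gives 0.874·I_D² − 17.8·I_D + 81.1 = 0, with roots I_D = 6.84 or 13.6 mA.
The root I_D = 13.6 mA gives V_GS = -2.13 V ≤ V_t, so take I_D = 6.84 mA.
Then V_GS = 3.39 V and V_DS = V_DD − I_D(R_D+R_S) = 18 − 6.84×1.38 = 8.56 V.
Saturation requires V_DS ≥ V_GS − V_t = 2.29 V; 8.56 ≥ 2.29 ✓.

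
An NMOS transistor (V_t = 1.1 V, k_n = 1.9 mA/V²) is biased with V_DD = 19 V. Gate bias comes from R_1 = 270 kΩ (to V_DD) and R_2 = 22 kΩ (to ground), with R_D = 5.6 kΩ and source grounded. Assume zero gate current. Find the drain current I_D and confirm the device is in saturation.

I_D ≈ 0.1 mA

V_G = V_DD·R_2/(R_1+R_2) = 19×22/292 = 1.43 V. With the source grounded, V_GS = V_G = 1.43 V.
Assume saturation: I_D = (k_n/2)(V_GS − V_t)² = (1.9/2)×(1.43 − 1.1)² = 0.95×0.332² = 0.104 mA.
V_DS = V_DD − I_D·R_D = 19 − 0.104×5.6 = 18.4 V.
Saturation requires V_DS ≥ V_GS − V_t = 0.332 V; 18.4 ≥ 0.332 ✓.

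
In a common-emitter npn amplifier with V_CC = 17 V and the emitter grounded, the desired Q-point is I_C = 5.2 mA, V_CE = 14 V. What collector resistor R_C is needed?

Collector loop: V_CC = I_C·R_C + V_CE.
R_C = (V_CC − V_CE)/I_C = (17 − 14)/5.2 = 0.577 kΩ.

R_C ≈ 0.58 kΩ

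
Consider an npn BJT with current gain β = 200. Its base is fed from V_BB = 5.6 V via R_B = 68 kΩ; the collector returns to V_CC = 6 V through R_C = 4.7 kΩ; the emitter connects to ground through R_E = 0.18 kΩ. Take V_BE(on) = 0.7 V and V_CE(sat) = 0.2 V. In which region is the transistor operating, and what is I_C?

saturation; I_C ≈ 1.2 mA

Assume active: I_B = (5.6 − 0.7)/(68 + 201×0.18) = 0.047 mA, I_C = β·I_B = 9.41 mA.
Then V_CE = 6 − 9.41×4.7 − 9.45×0.18 = -39.9 V < 0.2 V — the active assumption fails.
Re-solve with V_CE = 0.2 V. KCL at the emitter: V_E/R_E = (V_BB−0.7−V_E)/R_B + (V_CC−0.2−V_E)/R_C, giving V_E = 0.226 V.
I_C = (V_CC − 0.2 − V_E)/R_C = (5.8 − 0.226)/4.7 = 1.19 mA.
Check: I_B = (4.9 − 0.226)/68 = 0.0687 mA, and β·I_B = 13.7 mA > I_C, confirming saturation.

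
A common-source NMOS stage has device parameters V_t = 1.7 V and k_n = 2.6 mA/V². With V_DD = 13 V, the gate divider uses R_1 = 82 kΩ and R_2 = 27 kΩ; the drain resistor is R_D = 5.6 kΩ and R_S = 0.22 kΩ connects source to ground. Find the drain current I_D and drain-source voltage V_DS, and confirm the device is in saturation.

I_D ≈ 1.7 mA, V_DS ≈ 3.1 V

V_G = V_DD·R_2/(R_1+R_2) = 13×27/109 = 3.22 V.
Assume saturation: I_D = (k_n/2)(V_GS − V_t)² with V_GS = V_G − I_D·R_S = 3.22 − 0.22·I_D.
Substituting gives 0.0629·I_D² − 1.87·I_D + 3 = 0, with roots I_D = 1.7 or 28 mA.
The root I_D = 28 mA gives V_GS = -2.94 V ≤ V_t, so take I_D = 1.7 mA.
Then V_GS = 2.85 V and V_DS = V_DD − I_D(R_D+R_S) = 13 − 1.7×5.82 = 3.08 V.
Saturation requires V_DS ≥ V_GS − V_t = 1.15 V; 3.08 ≥ 1.15 ✓.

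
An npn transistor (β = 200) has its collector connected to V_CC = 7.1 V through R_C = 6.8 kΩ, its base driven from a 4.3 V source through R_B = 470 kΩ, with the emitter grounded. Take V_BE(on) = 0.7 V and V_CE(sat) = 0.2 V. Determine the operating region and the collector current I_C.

saturation; I_C ≈ 1 mA

Assume active: I_B = (4.3 − 0.7)/470 = 0.00766 mA, giving I_C = β·I_B = 1.53 mA.
But then V_CE = 7.1 − 1.53×6.8 = -3.32 V < V_CE(sat) = 0.2 V — impossible in the active region.
So the transistor is saturated. With V_CE = 0.2 V, I_C = (V_CC − 0.2)/R_C = 6.9/6.8 = 1.01 mA.
Check: β·I_B = 1.53 mA > I_C = 1.01 mA, confirming saturation.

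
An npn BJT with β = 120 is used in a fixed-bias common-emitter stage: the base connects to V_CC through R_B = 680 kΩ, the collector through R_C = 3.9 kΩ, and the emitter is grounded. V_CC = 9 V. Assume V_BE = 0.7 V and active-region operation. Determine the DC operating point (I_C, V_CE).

I_C ≈ 1.5 mA, V_CE ≈ 3.3 V

Base loop: V_CC = I_B·R_B + V_BE, so I_B = (9 − 0.7)/680 kΩ = 0.0122 mA.
In the active region I_C = β·I_B = 120 × 0.0122 = 1.46 mA.
Collector loop: V_CE = V_CC − I_C·R_C = 9 − 1.46×3.9 = 3.29 V.
Since V_CE = 3.29 V > V_CE(sat) ≈ 0.2 V, the transistor is in the active region as assumed.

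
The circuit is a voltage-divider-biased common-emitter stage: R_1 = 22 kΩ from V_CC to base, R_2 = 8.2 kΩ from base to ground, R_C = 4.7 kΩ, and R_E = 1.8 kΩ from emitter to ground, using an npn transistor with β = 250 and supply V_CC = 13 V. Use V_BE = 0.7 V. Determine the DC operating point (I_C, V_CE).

Thevenize the base divider: V_Th = V_CC·R_2/(R_1+R_2) = 13×8.2/30.2 = 3.53 V, R_Th = R_1‖R_2 = 5.97 kΩ.
Base-emitter loop: V_Th = I_B·R_Th + V_BE + (β+1)I_B·R_E, so I_B = (3.53 − 0.7) / (5.97 + 251×1.8) = 0.00618 mA.
I_C = β·I_B = 250×0.00618 = 1.55 mA, and I_E = (β+1)I_B = 1.55 mA.
V_CE = V_CC − I_C·R_C − I_E·R_E = 13 − 1.55×4.7 − 1.55×1.8 = 2.94 V.
V_CE = 2.94 V > 0.2 V confirms active-region operation.

I_C ≈ 1.5 mA, V_CE ≈ 2.9 V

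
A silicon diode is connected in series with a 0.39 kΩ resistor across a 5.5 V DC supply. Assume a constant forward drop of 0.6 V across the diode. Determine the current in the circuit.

I ≈ 13 mA

KVL around the loop: 5.5 = V_D + I·R = 0.6 + I × 0.39 kΩ.
So I = (5.5 − 0.6) / 0.39 kΩ = 4.9 / 0.39 = 12.6 mA.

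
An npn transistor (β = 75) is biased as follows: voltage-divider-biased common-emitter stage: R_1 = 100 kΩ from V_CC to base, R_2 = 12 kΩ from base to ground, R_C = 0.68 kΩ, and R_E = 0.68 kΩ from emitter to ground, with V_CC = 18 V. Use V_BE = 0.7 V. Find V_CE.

Thevenize the base divider: V_Th = V_CC·R_2/(R_1+R_2) = 18×12/112 = 1.93 V, R_Th = R_1‖R_2 = 10.7 kΩ.
Base-emitter loop: V_Th = I_B·R_Th + V_BE + (β+1)I_B·R_E, so I_B = (1.93 − 0.7) / (10.7 + 76×0.68) = 0.0197 mA.
I_C = β·I_B = 75×0.0197 = 1.48 mA, and I_E = (β+1)I_B = 1.5 mA.
V_CE = V_CC − I_C·R_C − I_E·R_E = 18 − 1.48×0.68 − 1.5×0.68 = 16 V.
V_CE = 16 V > 0.2 V confirms active-region operation.

V_CE ≈ 16 V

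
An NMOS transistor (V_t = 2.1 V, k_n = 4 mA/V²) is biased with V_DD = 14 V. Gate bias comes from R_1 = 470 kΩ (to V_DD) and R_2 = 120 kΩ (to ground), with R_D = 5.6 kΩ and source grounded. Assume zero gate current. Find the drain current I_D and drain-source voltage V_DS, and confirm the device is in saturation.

V_G = V_DD·R_2/(R_1+R_2) = 14×120/590 = 2.85 V. With the source grounded, V_GS = V_G = 2.85 V.
Assume saturation: I_D = (k_n/2)(V_GS − V_t)² = (4/2)×(2.85 − 2.1)² = 2×0.747² = 1.12 mA.
V_DS = V_DD − I_D·R_D = 14 − 1.12×5.6 = 7.74 V.
Saturation requires V_DS ≥ V_GS − V_t = 0.747 V; 7.74 ≥ 0.747 ✓.

I_D ≈ 1.1 mA, V_DS ≈ 7.7 V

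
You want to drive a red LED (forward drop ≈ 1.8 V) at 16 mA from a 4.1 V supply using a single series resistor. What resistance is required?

The resistor drops V_S − V_D = 4.1 − 1.8 = 2.3 V at 16 mA.
R = 2.3 V / 16 mA = 0.144 kΩ.

R ≈ 0.14 kΩ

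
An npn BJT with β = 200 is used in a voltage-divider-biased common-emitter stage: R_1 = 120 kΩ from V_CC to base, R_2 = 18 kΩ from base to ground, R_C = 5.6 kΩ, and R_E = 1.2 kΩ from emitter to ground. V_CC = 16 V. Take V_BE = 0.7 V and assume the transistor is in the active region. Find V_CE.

Thevenize the base divider: V_Th = V_CC·R_2/(R_1+R_2) = 16×18/138 = 2.09 V, R_Th = R_1‖R_2 = 15.7 kΩ.
Base-emitter loop: V_Th = I_B·R_Th + V_BE + (β+1)I_B·R_E, so I_B = (2.09 − 0.7) / (15.7 + 201×1.2) = 0.0054 mA.
I_C = β·I_B = 200×0.0054 = 1.08 mA, and I_E = (β+1)I_B = 1.09 mA.
V_CE = V_CC − I_C·R_C − I_E·R_E = 16 − 1.08×5.6 − 1.09×1.2 = 8.65 V.
V_CE = 8.65 V > 0.2 V confirms active-region operation.

V_CE ≈ 8.6 V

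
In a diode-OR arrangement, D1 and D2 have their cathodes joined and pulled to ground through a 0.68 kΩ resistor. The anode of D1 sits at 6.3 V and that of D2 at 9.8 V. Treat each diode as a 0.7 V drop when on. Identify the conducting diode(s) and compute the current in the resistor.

Only D2 conducts; I_R ≈ 13 mA

Assume both conduct. Then node N would need to be at both 6.3−0.7 = 5.6 V and 9.8−0.7 = 9.1 V, which is impossible.
Assume only D2 conducts: V_N = 9.8 − 0.7 = 9.1 V, so I_R = 9.1/0.68 = 13.4 mA.
Check D1: its anode-to-cathode voltage is 6.3 − 9.1 = -2.8 V < 0.7 V, so it is off. The assumption is consistent.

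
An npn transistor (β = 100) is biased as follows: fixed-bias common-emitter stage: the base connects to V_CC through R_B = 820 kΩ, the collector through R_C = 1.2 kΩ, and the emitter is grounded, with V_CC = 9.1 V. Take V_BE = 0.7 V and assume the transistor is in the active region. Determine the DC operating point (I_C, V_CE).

I_C ≈ 1 mA, V_CE ≈ 7.9 V

Base loop: V_CC = I_B·R_B + V_BE, so I_B = (9.1 − 0.7)/820 kΩ = 0.0102 mA.
In the active region I_C = β·I_B = 100 × 0.0102 = 1.02 mA.
Collector loop: V_CE = V_CC − I_C·R_C = 9.1 − 1.02×1.2 = 7.87 V.
Since V_CE = 7.87 V > V_CE(sat) ≈ 0.2 V, the transistor is in the active region as assumed.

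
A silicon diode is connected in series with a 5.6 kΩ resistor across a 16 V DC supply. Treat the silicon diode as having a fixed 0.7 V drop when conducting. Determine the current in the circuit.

KVL around the loop: 16 = V_D + I·R = 0.7 + I × 5.6 kΩ.
So I = (16 − 0.7) / 5.6 kΩ = 15.3 / 5.6 = 2.73 mA.

I ≈ 2.7 mA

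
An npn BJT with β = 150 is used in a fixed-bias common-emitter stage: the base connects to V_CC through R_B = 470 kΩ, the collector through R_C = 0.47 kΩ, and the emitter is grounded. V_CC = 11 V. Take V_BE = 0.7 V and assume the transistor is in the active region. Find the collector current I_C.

Base loop: V_CC = I_B·R_B + V_BE, so I_B = (11 − 0.7)/470 kΩ = 0.0219 mA.
In the active region I_C = β·I_B = 150 × 0.0219 = 3.29 mA.
Collector loop: V_CE = V_CC − I_C·R_C = 11 − 3.29×0.47 = 9.46 V.
Since V_CE = 9.46 V > V_CE(sat) ≈ 0.2 V, the transistor is in the active region as assumed.

I_C ≈ 3.3 mA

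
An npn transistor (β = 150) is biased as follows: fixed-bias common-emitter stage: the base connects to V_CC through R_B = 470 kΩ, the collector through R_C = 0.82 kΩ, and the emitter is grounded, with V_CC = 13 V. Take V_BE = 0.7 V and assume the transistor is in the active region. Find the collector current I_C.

Base loop: V_CC = I_B·R_B + V_BE, so I_B = (13 − 0.7)/470 kΩ = 0.0262 mA.
In the active region I_C = β·I_B = 150 × 0.0262 = 3.93 mA.
Collector loop: V_CE = V_CC − I_C·R_C = 13 − 3.93×0.82 = 9.78 V.
Since V_CE = 9.78 V > V_CE(sat) ≈ 0.2 V, the transistor is in the active region as assumed.

I_C ≈ 3.9 mA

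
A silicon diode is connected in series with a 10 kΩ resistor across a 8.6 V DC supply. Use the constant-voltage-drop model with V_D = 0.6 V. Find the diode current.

I ≈ 0.8 mA

KVL around the loop: 8.6 = V_D + I·R = 0.6 + I × 10 kΩ.
So I = (8.6 − 0.6) / 10 kΩ = 8 / 10 = 0.8 mA.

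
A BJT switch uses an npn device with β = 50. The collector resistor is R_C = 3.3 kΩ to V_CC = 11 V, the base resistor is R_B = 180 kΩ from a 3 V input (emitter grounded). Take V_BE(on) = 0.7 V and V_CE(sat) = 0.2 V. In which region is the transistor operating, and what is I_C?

active; I_C ≈ 0.64 mA

Assume active. Base-emitter loop: I_B = (V_BB − V_BE)/R_B = (3 − 0.7)/180 = 0.0128 mA.
I_C = β·I_B = 50×0.0128 = 0.639 mA.
V_CE = V_CC − I_C·R_C = 11 − 0.639×3.3 = 8.89 V > V_CE(sat), so the active-region assumption holds.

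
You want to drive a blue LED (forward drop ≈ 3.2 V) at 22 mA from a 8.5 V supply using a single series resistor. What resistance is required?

R ≈ 0.24 kΩ

The resistor drops V_S − V_D = 8.5 − 3.2 = 5.3 V at 22 mA.
R = 5.3 V / 22 mA = 0.241 kΩ.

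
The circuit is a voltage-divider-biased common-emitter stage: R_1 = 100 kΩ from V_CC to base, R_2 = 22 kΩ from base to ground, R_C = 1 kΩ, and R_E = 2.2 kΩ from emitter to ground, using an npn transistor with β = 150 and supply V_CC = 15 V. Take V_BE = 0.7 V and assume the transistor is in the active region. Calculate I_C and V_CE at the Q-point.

Thevenize the base divider: V_Th = V_CC·R_2/(R_1+R_2) = 15×22/122 = 2.7 V, R_Th = R_1‖R_2 = 18 kΩ.
Base-emitter loop: V_Th = I_B·R_Th + V_BE + (β+1)I_B·R_E, so I_B = (2.7 − 0.7) / (18 + 151×2.2) = 0.00572 mA.
I_C = β·I_B = 150×0.00572 = 0.859 mA, and I_E = (β+1)I_B = 0.864 mA.
V_CE = V_CC − I_C·R_C − I_E·R_E = 15 − 0.859×1 − 0.864×2.2 = 12.2 V.
V_CE = 12.2 V > 0.2 V confirms active-region operation.

I_C ≈ 0.86 mA, V_CE ≈ 12 V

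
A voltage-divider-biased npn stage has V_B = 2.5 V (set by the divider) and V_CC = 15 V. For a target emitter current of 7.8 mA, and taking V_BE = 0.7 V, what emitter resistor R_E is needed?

R_E ≈ 0.23 kΩ

V_E = V_B − V_BE = 2.5 − 0.7 = 1.8 V.
R_E = V_E / I_E = 1.8 / 7.8 = 0.231 kΩ.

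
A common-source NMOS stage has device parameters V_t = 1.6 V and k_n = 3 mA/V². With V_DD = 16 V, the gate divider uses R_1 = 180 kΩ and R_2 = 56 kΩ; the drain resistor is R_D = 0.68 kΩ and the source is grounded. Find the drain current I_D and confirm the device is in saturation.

V_G = V_DD·R_2/(R_1+R_2) = 16×56/236 = 3.8 V. With the source grounded, V_GS = V_G = 3.8 V.
Assume saturation: I_D = (k_n/2)(V_GS − V_t)² = (3/2)×(3.8 − 1.6)² = 1.5×2.2² = 7.24 mA.
V_DS = V_DD − I_D·R_D = 16 − 7.24×0.68 = 11.1 V.
Saturation requires V_DS ≥ V_GS − V_t = 2.2 V; 11.1 ≥ 2.2 ✓.

I_D ≈ 7.2 mA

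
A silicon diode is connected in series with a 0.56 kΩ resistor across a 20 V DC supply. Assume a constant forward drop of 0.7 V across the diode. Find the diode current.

KVL around the loop: 20 = V_D + I·R = 0.7 + I × 0.56 kΩ.
So I = (20 − 0.7) / 0.56 kΩ = 19.3 / 0.56 = 34.5 mA.

I ≈ 34 mA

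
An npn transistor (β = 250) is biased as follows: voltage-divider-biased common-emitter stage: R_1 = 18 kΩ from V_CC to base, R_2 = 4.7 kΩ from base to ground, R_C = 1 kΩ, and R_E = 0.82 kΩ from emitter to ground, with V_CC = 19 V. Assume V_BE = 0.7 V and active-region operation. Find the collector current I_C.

I_C ≈ 3.9 mA

Thevenize the base divider: V_Th = V_CC·R_2/(R_1+R_2) = 19×4.7/22.7 = 3.93 V, R_Th = R_1‖R_2 = 3.73 kΩ.
Base-emitter loop: V_Th = I_B·R_Th + V_BE + (β+1)I_B·R_E, so I_B = (3.93 − 0.7) / (3.73 + 251×0.82) = 0.0154 mA.
I_C = β·I_B = 250×0.0154 = 3.86 mA, and I_E = (β+1)I_B = 3.87 mA.
V_CE = V_CC − I_C·R_C − I_E·R_E = 19 − 3.86×1 − 3.87×0.82 = 12 V.
V_CE = 12 V > 0.2 V confirms active-region operation.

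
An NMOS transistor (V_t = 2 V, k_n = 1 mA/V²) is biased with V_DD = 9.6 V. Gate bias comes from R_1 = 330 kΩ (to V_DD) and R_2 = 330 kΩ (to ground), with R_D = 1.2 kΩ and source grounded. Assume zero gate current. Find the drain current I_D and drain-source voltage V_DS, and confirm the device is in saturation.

I_D ≈ 3.9 mA, V_DS ≈ 4.9 V

V_G = V_DD·R_2/(R_1+R_2) = 9.6×330/660 = 4.8 V. With the source grounded, V_GS = V_G = 4.8 V.
Assume saturation: I_D = (k_n/2)(V_GS − V_t)² = (1/2)×(4.8 − 2)² = 0.5×2.8² = 3.92 mA.
V_DS = V_DD − I_D·R_D = 9.6 − 3.92×1.2 = 4.9 V.
Saturation requires V_DS ≥ V_GS − V_t = 2.8 V; 4.9 ≥ 2.8 ✓.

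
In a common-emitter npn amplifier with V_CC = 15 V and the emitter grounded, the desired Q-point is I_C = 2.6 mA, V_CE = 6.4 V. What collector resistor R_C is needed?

R_C ≈ 3.3 kΩ

Collector loop: V_CC = I_C·R_C + V_CE.
R_C = (V_CC − V_CE)/I_C = (15 − 6.4)/2.6 = 3.31 kΩ.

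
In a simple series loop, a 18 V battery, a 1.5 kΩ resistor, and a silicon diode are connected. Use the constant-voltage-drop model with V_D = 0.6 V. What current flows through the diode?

I ≈ 12 mA

KVL around the loop: 18 = V_D + I·R = 0.6 + I × 1.5 kΩ.
So I = (18 − 0.6) / 1.5 kΩ = 17.4 / 1.5 = 11.6 mA.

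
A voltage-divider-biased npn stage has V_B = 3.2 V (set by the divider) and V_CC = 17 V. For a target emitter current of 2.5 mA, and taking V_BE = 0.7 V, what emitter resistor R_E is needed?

R_E ≈ 1 kΩ

V_E = V_B − V_BE = 3.2 − 0.7 = 2.5 V.
R_E = V_E / I_E = 2.5 / 2.5 = 1 kΩ.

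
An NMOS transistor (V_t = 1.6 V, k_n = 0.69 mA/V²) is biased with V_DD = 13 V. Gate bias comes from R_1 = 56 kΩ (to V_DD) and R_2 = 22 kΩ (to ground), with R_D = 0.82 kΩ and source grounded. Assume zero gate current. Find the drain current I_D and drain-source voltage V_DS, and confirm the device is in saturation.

V_G = V_DD·R_2/(R_1+R_2) = 13×22/78 = 3.67 V. With the source grounded, V_GS = V_G = 3.67 V.
Assume saturation: I_D = (k_n/2)(V_GS − V_t)² = (0.69/2)×(3.67 − 1.6)² = 0.345×2.07² = 1.47 mA.
V_DS = V_DD − I_D·R_D = 13 − 1.47×0.82 = 11.8 V.
Saturation requires V_DS ≥ V_GS − V_t = 2.07 V; 11.8 ≥ 2.07 ✓.

I_D ≈ 1.5 mA, V_DS ≈ 12 V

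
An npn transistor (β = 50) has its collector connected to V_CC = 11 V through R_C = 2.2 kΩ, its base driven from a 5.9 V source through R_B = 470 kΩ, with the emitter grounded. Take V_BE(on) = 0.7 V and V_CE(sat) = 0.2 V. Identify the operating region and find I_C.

Assume active. Base-emitter loop: I_B = (V_BB − V_BE)/R_B = (5.9 − 0.7)/470 = 0.0111 mA.
I_C = β·I_B = 50×0.0111 = 0.553 mA.
V_CE = V_CC − I_C·R_C = 11 − 0.553×2.2 = 9.78 V > V_CE(sat), so the active-region assumption holds.

active; I_C ≈ 0.55 mA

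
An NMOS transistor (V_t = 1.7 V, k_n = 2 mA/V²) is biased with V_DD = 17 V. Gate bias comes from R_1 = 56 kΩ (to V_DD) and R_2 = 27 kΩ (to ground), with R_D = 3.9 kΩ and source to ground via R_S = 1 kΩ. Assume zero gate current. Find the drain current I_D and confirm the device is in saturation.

V_G = V_DD·R_2/(R_1+R_2) = 17×27/83 = 5.53 V.
Assume saturation: I_D = (k_n/2)(V_GS − V_t)² with V_GS = V_G − I_D·R_S = 5.53 − 1·I_D.
Substituting gives 1·I_D² − 8.66·I_D + 14.7 = 0, with roots I_D = 2.31 or 6.35 mA.
The root I_D = 6.35 mA gives V_GS = -0.82 V ≤ V_t, so take I_D = 2.31 mA.
Then V_GS = 3.22 V and V_DS = V_DD − I_D(R_D+R_S) = 17 − 2.31×4.9 = 5.68 V.
Saturation requires V_DS ≥ V_GS − V_t = 1.52 V; 5.68 ≥ 1.52 ✓.

I_D ≈ 2.3 mA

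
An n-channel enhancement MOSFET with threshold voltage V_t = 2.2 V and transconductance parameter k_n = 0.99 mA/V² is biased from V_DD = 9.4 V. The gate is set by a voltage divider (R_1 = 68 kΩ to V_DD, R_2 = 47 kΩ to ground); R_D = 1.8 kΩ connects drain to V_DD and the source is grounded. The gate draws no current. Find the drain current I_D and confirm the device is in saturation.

V_G = V_DD·R_2/(R_1+R_2) = 9.4×47/115 = 3.84 V. With the source grounded, V_GS = V_G = 3.84 V.
Assume saturation: I_D = (k_n/2)(V_GS − V_t)² = (0.99/2)×(3.84 − 2.2)² = 0.495×1.64² = 1.33 mA.
V_DS = V_DD − I_D·R_D = 9.4 − 1.33×1.8 = 7 V.
Saturation requires V_DS ≥ V_GS − V_t = 1.64 V; 7 ≥ 1.64 ✓.

I_D ≈ 1.3 mA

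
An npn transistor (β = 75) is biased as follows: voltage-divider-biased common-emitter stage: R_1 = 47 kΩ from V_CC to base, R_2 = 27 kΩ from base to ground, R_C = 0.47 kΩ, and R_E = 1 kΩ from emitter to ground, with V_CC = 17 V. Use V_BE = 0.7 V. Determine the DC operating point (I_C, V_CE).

Thevenize the base divider: V_Th = V_CC·R_2/(R_1+R_2) = 17×27/74 = 6.2 V, R_Th = R_1‖R_2 = 17.1 kΩ.
Base-emitter loop: V_Th = I_B·R_Th + V_BE + (β+1)I_B·R_E, so I_B = (6.2 − 0.7) / (17.1 + 76×1) = 0.0591 mA.
I_C = β·I_B = 75×0.0591 = 4.43 mA, and I_E = (β+1)I_B = 4.49 mA.
V_CE = V_CC − I_C·R_C − I_E·R_E = 17 − 4.43×0.47 − 4.49×1 = 10.4 V.
V_CE = 10.4 V > 0.2 V confirms active-region operation.

I_C ≈ 4.4 mA, V_CE ≈ 10 V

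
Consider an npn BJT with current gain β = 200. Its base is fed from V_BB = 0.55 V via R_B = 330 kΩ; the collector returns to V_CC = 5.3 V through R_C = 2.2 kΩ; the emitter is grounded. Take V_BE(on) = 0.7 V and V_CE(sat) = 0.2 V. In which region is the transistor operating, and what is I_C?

V_BB = 0.55 V ≤ V_BE(on) = 0.7 V, so the base-emitter junction is not forward biased.
The transistor is in cutoff: I_B = I_C = 0.

cutoff; I_C ≈ 0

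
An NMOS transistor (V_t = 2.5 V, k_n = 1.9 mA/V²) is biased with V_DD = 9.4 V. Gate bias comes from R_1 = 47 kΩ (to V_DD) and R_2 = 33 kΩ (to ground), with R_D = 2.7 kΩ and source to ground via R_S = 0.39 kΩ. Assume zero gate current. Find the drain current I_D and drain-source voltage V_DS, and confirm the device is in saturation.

I_D ≈ 0.96 mA, V_DS ≈ 6.4 V

V_G = V_DD·R_2/(R_1+R_2) = 9.4×33/80 = 3.88 V.
Assume saturation: I_D = (k_n/2)(V_GS − V_t)² with V_GS = V_G − I_D·R_S = 3.88 − 0.39·I_D.
Substituting gives 0.144·I_D² − 2.02·I_D + 1.8 = 0, with roots I_D = 0.958 or 13 mA.
The root I_D = 13 mA gives V_GS = -1.2 V ≤ V_t, so take I_D = 0.958 mA.
Then V_GS = 3.5 V and V_DS = V_DD − I_D(R_D+R_S) = 9.4 − 0.958×3.09 = 6.44 V.
Saturation requires V_DS ≥ V_GS − V_t = 1 V; 6.44 ≥ 1 ✓.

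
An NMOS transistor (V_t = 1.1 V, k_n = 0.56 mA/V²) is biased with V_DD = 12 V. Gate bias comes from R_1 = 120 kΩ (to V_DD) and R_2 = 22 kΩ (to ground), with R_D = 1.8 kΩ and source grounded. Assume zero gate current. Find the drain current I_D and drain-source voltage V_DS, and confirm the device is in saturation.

V_G = V_DD·R_2/(R_1+R_2) = 12×22/142 = 1.86 V. With the source grounded, V_GS = V_G = 1.86 V.
Assume saturation: I_D = (k_n/2)(V_GS − V_t)² = (0.56/2)×(1.86 − 1.1)² = 0.28×0.759² = 0.161 mA.
V_DS = V_DD − I_D·R_D = 12 − 0.161×1.8 = 11.7 V.
Saturation requires V_DS ≥ V_GS − V_t = 0.759 V; 11.7 ≥ 0.759 ✓.

I_D ≈ 0.16 mA, V_DS ≈ 12 V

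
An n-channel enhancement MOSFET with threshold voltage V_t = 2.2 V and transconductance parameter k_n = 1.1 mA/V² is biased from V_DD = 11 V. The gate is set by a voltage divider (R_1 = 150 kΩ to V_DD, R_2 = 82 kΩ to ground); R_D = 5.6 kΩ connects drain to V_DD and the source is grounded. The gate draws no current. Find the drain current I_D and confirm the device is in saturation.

I_D ≈ 1.6 mA

V_G = V_DD·R_2/(R_1+R_2) = 11×82/232 = 3.89 V. With the source grounded, V_GS = V_G = 3.89 V.
Assume saturation: I_D = (k_n/2)(V_GS − V_t)² = (1.1/2)×(3.89 − 2.2)² = 0.55×1.69² = 1.57 mA.
V_DS = V_DD − I_D·R_D = 11 − 1.57×5.6 = 2.22 V.
Saturation requires V_DS ≥ V_GS − V_t = 1.69 V; 2.22 ≥ 1.69 ✓.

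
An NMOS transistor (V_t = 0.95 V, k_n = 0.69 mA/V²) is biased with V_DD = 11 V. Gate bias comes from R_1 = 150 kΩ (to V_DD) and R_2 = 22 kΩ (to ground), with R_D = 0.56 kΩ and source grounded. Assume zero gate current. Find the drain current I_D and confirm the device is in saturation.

V_G = V_DD·R_2/(R_1+R_2) = 11×22/172 = 1.41 V. With the source grounded, V_GS = V_G = 1.41 V.
Assume saturation: I_D = (k_n/2)(V_GS − V_t)² = (0.69/2)×(1.41 − 0.95)² = 0.345×0.457² = 0.072 mA.
V_DS = V_DD − I_D·R_D = 11 − 0.072×0.56 = 11 V.
Saturation requires V_DS ≥ V_GS − V_t = 0.457 V; 11 ≥ 0.457 ✓.

I_D ≈ 0.072 mA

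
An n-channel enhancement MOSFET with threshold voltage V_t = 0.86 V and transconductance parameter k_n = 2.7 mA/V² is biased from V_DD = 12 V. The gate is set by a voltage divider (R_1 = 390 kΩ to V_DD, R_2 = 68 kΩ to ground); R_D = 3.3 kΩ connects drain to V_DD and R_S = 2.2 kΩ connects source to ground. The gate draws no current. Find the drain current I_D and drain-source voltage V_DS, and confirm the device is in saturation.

I_D ≈ 0.23 mA, V_DS ≈ 11 V

V_G = V_DD·R_2/(R_1+R_2) = 12×68/458 = 1.78 V.
Assume saturation: I_D = (k_n/2)(V_GS − V_t)² with V_GS = V_G − I_D·R_S = 1.78 − 2.2·I_D.
Substituting gives 6.53·I_D² − 6.47·I_D + 1.15 = 0, with roots I_D = 0.231 or 0.76 mA.
The root I_D = 0.76 mA gives V_GS = 0.11 V ≤ V_t, so take I_D = 0.231 mA.
Then V_GS = 1.27 V and V_DS = V_DD − I_D(R_D+R_S) = 12 − 0.231×5.5 = 10.7 V.
Saturation requires V_DS ≥ V_GS − V_t = 0.414 V; 10.7 ≥ 0.414 ✓.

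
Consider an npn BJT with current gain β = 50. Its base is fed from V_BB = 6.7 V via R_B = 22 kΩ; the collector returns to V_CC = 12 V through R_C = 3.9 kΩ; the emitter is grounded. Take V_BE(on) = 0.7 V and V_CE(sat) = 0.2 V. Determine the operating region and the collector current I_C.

Assume active: I_B = (6.7 − 0.7)/22 = 0.273 mA, giving I_C = β·I_B = 13.6 mA.
But then V_CE = 12 − 13.6×3.9 = -41.2 V < V_CE(sat) = 0.2 V — impossible in the active region.
So the transistor is saturated. With V_CE = 0.2 V, I_C = (V_CC − 0.2)/R_C = 11.8/3.9 = 3.03 mA.
Check: β·I_B = 13.6 mA > I_C = 3.03 mA, confirming saturation.

saturation; I_C ≈ 3 mA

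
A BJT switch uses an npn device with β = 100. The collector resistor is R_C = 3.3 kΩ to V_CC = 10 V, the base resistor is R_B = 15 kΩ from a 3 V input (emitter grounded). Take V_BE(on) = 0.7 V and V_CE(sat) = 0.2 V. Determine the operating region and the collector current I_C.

Assume active: I_B = (3 − 0.7)/15 = 0.153 mA, giving I_C = β·I_B = 15.3 mA.
But then V_CE = 10 − 15.3×3.3 = -40.6 V < V_CE(sat) = 0.2 V — impossible in the active region.
So the transistor is saturated. With V_CE = 0.2 V, I_C = (V_CC − 0.2)/R_C = 9.8/3.3 = 2.97 mA.
Check: β·I_B = 15.3 mA > I_C = 2.97 mA, confirming saturation.

saturation; I_C ≈ 3 mA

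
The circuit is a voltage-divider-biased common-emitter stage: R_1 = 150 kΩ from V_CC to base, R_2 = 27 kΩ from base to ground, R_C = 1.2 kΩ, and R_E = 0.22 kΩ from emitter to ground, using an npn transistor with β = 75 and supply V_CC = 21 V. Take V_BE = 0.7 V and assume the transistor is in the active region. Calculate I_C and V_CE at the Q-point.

Thevenize the base divider: V_Th = V_CC·R_2/(R_1+R_2) = 21×27/177 = 3.2 V, R_Th = R_1‖R_2 = 22.9 kΩ.
Base-emitter loop: V_Th = I_B·R_Th + V_BE + (β+1)I_B·R_E, so I_B = (3.2 − 0.7) / (22.9 + 76×0.22) = 0.0632 mA.
I_C = β·I_B = 75×0.0632 = 4.74 mA, and I_E = (β+1)I_B = 4.8 mA.
V_CE = V_CC − I_C·R_C − I_E·R_E = 21 − 4.74×1.2 − 4.8×0.22 = 14.3 V.
V_CE = 14.3 V > 0.2 V confirms active-region operation.

I_C ≈ 4.7 mA, V_CE ≈ 14 V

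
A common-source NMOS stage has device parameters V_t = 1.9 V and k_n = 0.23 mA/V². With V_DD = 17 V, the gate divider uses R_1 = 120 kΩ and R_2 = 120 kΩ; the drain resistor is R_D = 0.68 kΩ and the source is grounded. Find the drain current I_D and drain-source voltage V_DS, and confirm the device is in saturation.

V_G = V_DD·R_2/(R_1+R_2) = 17×120/240 = 8.5 V. With the source grounded, V_GS = V_G = 8.5 V.
Assume saturation: I_D = (k_n/2)(V_GS − V_t)² = (0.23/2)×(8.5 − 1.9)² = 0.115×6.6² = 5.01 mA.
V_DS = V_DD − I_D·R_D = 17 − 5.01×0.68 = 13.6 V.
Saturation requires V_DS ≥ V_GS − V_t = 6.6 V; 13.6 ≥ 6.6 ✓.

I_D ≈ 5 mA, V_DS ≈ 14 V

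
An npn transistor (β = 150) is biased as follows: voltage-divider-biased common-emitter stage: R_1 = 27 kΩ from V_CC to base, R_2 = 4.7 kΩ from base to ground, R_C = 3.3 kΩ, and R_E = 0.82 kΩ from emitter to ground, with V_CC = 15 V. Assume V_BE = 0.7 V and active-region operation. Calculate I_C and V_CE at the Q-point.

Thevenize the base divider: V_Th = V_CC·R_2/(R_1+R_2) = 15×4.7/31.7 = 2.22 V, R_Th = R_1‖R_2 = 4 kΩ.
Base-emitter loop: V_Th = I_B·R_Th + V_BE + (β+1)I_B·R_E, so I_B = (2.22 − 0.7) / (4 + 151×0.82) = 0.0119 mA.
I_C = β·I_B = 150×0.0119 = 1.79 mA, and I_E = (β+1)I_B = 1.8 mA.
V_CE = V_CC − I_C·R_C − I_E·R_E = 15 − 1.79×3.3 − 1.8×0.82 = 7.62 V.
V_CE = 7.62 V > 0.2 V confirms active-region operation.

I_C ≈ 1.8 mA, V_CE ≈ 7.6 V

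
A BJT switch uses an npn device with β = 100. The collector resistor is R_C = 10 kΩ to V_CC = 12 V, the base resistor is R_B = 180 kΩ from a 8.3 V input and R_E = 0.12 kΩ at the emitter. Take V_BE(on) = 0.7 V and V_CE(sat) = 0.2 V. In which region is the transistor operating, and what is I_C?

saturation; I_C ≈ 1.2 mA

Assume active: I_B = (8.3 − 0.7)/(180 + 101×0.12) = 0.0396 mA, I_C = β·I_B = 3.96 mA.
Then V_CE = 12 − 3.96×10 − 4×0.12 = -28 V < 0.2 V — the active assumption fails.
Re-solve with V_CE = 0.2 V. KCL at the emitter: V_E/R_E = (V_BB−0.7−V_E)/R_B + (V_CC−0.2−V_E)/R_C, giving V_E = 0.145 V.
I_C = (V_CC − 0.2 − V_E)/R_C = (11.8 − 0.145)/10 = 1.17 mA.
Check: I_B = (7.6 − 0.145)/180 = 0.0414 mA, and β·I_B = 4.14 mA > I_C, confirming saturation.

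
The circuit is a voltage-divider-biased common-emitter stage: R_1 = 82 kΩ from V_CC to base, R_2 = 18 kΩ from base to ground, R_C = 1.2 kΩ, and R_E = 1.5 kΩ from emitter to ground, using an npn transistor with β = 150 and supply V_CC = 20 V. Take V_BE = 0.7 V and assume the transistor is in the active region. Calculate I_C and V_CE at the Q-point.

I_C ≈ 1.8 mA, V_CE ≈ 15 V

Thevenize the base divider: V_Th = V_CC·R_2/(R_1+R_2) = 20×18/100 = 3.6 V, R_Th = R_1‖R_2 = 14.8 kΩ.
Base-emitter loop: V_Th = I_B·R_Th + V_BE + (β+1)I_B·R_E, so I_B = (3.6 − 0.7) / (14.8 + 151×1.5) = 0.012 mA.
I_C = β·I_B = 150×0.012 = 1.8 mA, and I_E = (β+1)I_B = 1.82 mA.
V_CE = V_CC − I_C·R_C − I_E·R_E = 20 − 1.8×1.2 − 1.82×1.5 = 15.1 V.
V_CE = 15.1 V > 0.2 V confirms active-region operation.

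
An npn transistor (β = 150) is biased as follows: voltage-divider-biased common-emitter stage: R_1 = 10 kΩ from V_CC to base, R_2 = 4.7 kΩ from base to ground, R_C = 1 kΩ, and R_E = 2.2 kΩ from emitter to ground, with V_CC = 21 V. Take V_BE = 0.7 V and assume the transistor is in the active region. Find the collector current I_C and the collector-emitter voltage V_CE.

Thevenize the base divider: V_Th = V_CC·R_2/(R_1+R_2) = 21×4.7/14.7 = 6.71 V, R_Th = R_1‖R_2 = 3.2 kΩ.
Base-emitter loop: V_Th = I_B·R_Th + V_BE + (β+1)I_B·R_E, so I_B = (6.71 − 0.7) / (3.2 + 151×2.2) = 0.0179 mA.
I_C = β·I_B = 150×0.0179 = 2.69 mA, and I_E = (β+1)I_B = 2.71 mA.
V_CE = V_CC − I_C·R_C − I_E·R_E = 21 − 2.69×1 − 2.71×2.2 = 12.4 V.
V_CE = 12.4 V > 0.2 V confirms active-region operation.

I_C ≈ 2.7 mA, V_CE ≈ 12 V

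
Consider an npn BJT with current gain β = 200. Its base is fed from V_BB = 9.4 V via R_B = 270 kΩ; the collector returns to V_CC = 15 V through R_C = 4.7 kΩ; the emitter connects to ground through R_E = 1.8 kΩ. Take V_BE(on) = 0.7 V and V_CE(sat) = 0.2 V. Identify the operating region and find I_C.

saturation; I_C ≈ 2.3 mA

Assume active: I_B = (9.4 − 0.7)/(270 + 201×1.8) = 0.0138 mA, I_C = β·I_B = 2.75 mA.
Then V_CE = 15 − 2.75×4.7 − 2.77×1.8 = -2.93 V < 0.2 V — the active assumption fails.
Re-solve with V_CE = 0.2 V. KCL at the emitter: V_E/R_E = (V_BB−0.7−V_E)/R_B + (V_CC−0.2−V_E)/R_C, giving V_E = 4.12 V.
I_C = (V_CC − 0.2 − V_E)/R_C = (14.8 − 4.12)/4.7 = 2.27 mA.
Check: I_B = (8.7 − 4.12)/270 = 0.017 mA, and β·I_B = 3.39 mA > I_C, confirming saturation.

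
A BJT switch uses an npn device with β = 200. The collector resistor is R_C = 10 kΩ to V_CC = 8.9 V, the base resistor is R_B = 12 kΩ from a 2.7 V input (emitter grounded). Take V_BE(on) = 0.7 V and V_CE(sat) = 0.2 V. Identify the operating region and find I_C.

Assume active: I_B = (2.7 − 0.7)/12 = 0.167 mA, giving I_C = β·I_B = 33.3 mA.
But then V_CE = 8.9 − 33.3×10 = -324 V < V_CE(sat) = 0.2 V — impossible in the active region.
So the transistor is saturated. With V_CE = 0.2 V, I_C = (V_CC − 0.2)/R_C = 8.7/10 = 0.87 mA.
Check: β·I_B = 33.3 mA > I_C = 0.87 mA, confirming saturation.

saturation; I_C ≈ 0.87 mA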